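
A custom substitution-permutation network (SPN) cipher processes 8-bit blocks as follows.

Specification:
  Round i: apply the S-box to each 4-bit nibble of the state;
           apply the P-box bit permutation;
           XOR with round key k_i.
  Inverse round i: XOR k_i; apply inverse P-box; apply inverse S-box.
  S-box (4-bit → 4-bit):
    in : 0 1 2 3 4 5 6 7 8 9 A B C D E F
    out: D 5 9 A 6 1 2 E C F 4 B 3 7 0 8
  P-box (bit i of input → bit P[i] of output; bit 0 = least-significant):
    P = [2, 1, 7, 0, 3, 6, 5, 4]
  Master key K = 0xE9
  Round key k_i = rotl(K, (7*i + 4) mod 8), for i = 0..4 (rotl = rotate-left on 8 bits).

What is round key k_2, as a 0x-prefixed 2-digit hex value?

0xA7

K = 0xE9
k_0 = rotl(K, (7*0+4) mod 8) = rotl(K, 4) = 0x9E
k_1 = rotl(K, (7*1+4) mod 8) = rotl(K, 3) = 0x4F
k_2 = rotl(K, (7*2+4) mod 8) = rotl(K, 2) = 0xA7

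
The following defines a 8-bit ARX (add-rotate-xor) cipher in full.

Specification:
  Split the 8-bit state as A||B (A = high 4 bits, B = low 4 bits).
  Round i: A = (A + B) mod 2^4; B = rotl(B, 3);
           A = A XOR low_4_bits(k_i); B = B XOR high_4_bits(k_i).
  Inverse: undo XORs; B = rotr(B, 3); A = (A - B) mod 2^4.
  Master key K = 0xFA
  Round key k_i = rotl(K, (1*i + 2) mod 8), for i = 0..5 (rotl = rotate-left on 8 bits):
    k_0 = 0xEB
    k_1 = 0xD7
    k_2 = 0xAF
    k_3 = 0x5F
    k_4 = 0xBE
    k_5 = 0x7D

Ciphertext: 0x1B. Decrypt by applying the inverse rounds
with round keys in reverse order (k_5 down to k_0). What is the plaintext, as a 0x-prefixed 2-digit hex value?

0x1E

s_0 = ciphertext = 0x1B
s_1 = InvRound(s_0, k_5) = 0x39
s_2 = InvRound(s_1, k_4) = 0x94
s_3 = InvRound(s_2, k_3) = 0x42
s_4 = InvRound(s_3, k_2) = 0xA1
s_5 = InvRound(s_4, k_1) = 0x49
s_6 = InvRound(s_5, k_0) = 0x1E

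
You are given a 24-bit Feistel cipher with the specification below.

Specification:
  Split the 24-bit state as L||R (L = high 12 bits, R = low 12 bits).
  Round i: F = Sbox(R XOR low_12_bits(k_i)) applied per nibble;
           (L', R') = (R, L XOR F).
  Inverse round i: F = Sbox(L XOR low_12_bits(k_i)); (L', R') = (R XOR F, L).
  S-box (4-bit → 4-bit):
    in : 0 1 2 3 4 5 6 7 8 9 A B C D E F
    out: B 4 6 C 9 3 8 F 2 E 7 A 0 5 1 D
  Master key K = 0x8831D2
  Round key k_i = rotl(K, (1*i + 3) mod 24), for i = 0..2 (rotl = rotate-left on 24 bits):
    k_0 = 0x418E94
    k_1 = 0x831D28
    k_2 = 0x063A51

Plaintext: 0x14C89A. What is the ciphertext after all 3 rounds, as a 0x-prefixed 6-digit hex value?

0x1C931F

s_0 = plaintext = 0x14C89A
s_1 = Round(s_0, k_0) = 0x89A9FD
s_2 = Round(s_1, k_1) = 0x9FD1C9
s_3 = Round(s_2, k_2) = 0x1C931F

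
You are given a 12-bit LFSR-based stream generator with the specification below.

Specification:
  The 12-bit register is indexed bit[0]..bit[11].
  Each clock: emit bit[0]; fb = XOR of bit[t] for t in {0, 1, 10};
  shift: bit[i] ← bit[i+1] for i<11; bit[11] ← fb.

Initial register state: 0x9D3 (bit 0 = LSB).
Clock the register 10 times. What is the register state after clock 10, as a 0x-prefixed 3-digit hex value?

0x162

reg_0 = 0x9D3
clock 1: out=1, reg = 0x4E9
clock 2: out=1, reg = 0x274
clock 3: out=0, reg = 0x13A
clock 4: out=0, reg = 0x89D
clock 5: out=1, reg = 0xC4E
clock 6: out=0, reg = 0x627
clock 7: out=1, reg = 0xB13
clock 8: out=1, reg = 0x589
clock 9: out=1, reg = 0x2C4
clock 10: out=0, reg = 0x162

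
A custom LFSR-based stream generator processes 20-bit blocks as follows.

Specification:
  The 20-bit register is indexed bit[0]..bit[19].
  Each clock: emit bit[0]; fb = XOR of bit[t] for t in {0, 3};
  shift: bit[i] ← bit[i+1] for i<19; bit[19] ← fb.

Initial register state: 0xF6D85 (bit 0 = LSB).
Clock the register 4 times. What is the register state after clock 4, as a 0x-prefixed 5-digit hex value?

reg_0 = 0xF6D85
clock 1: out=1, reg = 0xFB6C2
clock 2: out=0, reg = 0x7DB61
clock 3: out=1, reg = 0xBEDB0
clock 4: out=0, reg = 0x5F6D8

0x5F6D8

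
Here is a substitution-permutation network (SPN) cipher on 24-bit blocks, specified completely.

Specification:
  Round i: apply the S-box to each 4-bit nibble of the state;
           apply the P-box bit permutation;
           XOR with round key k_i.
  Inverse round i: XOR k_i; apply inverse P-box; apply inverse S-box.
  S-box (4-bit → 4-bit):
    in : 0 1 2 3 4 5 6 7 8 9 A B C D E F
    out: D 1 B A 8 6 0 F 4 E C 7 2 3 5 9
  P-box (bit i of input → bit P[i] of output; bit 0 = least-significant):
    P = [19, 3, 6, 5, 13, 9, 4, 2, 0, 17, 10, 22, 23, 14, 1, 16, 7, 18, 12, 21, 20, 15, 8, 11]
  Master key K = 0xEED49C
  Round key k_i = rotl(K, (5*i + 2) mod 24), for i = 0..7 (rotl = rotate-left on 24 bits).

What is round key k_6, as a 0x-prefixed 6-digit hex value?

K = 0xEED49C
k_0 = rotl(K, (5*0+2) mod 24) = rotl(K, 2) = 0xBB5273
k_1 = rotl(K, (5*1+2) mod 24) = rotl(K, 7) = 0x6A4E77
k_2 = rotl(K, (5*2+2) mod 24) = rotl(K, 12) = 0x49CEED
k_3 = rotl(K, (5*3+2) mod 24) = rotl(K, 17) = 0x39DDA9
k_4 = rotl(K, (5*4+2) mod 24) = rotl(K, 22) = 0x3BB527
k_5 = rotl(K, (5*5+2) mod 24) = rotl(K, 3) = 0x76A4E7
k_6 = rotl(K, (5*6+2) mod 24) = rotl(K, 8) = 0xD49CEE

0xD49CEE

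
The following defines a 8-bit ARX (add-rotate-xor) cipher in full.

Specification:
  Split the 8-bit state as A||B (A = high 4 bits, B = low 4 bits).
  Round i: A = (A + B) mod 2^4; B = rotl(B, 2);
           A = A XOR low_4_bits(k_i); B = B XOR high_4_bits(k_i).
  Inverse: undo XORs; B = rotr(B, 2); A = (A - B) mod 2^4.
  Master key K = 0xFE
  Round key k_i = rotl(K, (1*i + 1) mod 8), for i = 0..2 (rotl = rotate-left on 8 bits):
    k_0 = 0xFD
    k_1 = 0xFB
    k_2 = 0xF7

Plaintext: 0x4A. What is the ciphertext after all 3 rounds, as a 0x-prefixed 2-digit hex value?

s_0 = plaintext = 0x4A
s_1 = Round(s_0, k_0) = 0x35
s_2 = Round(s_1, k_1) = 0x3A
s_3 = Round(s_2, k_2) = 0xA5

0xA5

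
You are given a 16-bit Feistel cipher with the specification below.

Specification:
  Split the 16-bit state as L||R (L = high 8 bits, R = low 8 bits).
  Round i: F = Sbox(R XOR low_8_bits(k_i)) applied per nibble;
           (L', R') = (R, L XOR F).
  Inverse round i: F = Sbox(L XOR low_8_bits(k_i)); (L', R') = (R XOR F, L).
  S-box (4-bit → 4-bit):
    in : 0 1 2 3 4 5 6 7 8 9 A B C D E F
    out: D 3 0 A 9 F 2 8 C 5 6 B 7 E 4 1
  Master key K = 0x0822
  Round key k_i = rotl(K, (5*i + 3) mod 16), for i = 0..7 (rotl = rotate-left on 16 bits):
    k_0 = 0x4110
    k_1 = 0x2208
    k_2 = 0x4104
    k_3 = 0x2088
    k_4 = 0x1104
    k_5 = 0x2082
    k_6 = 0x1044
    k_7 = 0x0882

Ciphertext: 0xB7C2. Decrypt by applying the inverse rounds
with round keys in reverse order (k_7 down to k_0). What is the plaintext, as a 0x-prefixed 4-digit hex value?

s_0 = ciphertext = 0xB7C2
s_1 = InvRound(s_0, k_7) = 0x6DB7
s_2 = InvRound(s_1, k_6) = 0xB26D
s_3 = InvRound(s_2, k_5) = 0xC0B2
s_4 = InvRound(s_3, k_4) = 0xCBC0
s_5 = InvRound(s_4, k_3) = 0x5ACB
s_6 = InvRound(s_5, k_2) = 0x3F5A
s_7 = InvRound(s_6, k_1) = 0xF23F
s_8 = InvRound(s_7, k_0) = 0x7FF2

0x7FF2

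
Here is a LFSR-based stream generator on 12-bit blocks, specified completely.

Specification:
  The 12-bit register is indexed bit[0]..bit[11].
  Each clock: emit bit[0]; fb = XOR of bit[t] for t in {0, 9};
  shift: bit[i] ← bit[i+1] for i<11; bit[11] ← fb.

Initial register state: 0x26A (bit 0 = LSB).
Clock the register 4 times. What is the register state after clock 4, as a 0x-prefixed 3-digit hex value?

reg_0 = 0x26A
clock 1: out=0, reg = 0x935
clock 2: out=1, reg = 0xC9A
clock 3: out=0, reg = 0x64D
clock 4: out=1, reg = 0x326

0x326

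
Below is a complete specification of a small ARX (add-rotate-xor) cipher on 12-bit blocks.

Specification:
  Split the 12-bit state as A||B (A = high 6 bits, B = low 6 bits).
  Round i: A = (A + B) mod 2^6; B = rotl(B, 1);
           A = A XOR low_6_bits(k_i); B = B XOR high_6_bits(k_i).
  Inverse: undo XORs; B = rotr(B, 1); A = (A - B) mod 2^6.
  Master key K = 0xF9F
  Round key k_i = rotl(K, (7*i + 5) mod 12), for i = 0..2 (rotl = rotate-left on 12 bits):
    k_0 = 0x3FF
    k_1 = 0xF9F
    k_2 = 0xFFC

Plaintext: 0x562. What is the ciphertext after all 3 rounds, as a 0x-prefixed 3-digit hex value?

0x2EA

s_0 = plaintext = 0x562
s_1 = Round(s_0, k_0) = 0x20A
s_2 = Round(s_1, k_1) = 0x36A
s_3 = Round(s_2, k_2) = 0x2EA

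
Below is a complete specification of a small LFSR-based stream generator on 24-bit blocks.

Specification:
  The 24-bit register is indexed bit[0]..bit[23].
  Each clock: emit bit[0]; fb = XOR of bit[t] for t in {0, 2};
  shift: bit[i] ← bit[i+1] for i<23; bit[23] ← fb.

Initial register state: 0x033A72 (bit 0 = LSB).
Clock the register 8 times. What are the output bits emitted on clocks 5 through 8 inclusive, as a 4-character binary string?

1110

reg_0 = 0x033A72
clock 1: out=0, reg = 0x019D39
clock 2: out=1, reg = 0x80CE9C
clock 3: out=0, reg = 0xC0674E
clock 4: out=0, reg = 0xE033A7
clock 5: out=1, reg = 0x7019D3
clock 6: out=1, reg = 0xB80CE9
clock 7: out=1, reg = 0xDC0674
clock 8: out=0, reg = 0xEE033A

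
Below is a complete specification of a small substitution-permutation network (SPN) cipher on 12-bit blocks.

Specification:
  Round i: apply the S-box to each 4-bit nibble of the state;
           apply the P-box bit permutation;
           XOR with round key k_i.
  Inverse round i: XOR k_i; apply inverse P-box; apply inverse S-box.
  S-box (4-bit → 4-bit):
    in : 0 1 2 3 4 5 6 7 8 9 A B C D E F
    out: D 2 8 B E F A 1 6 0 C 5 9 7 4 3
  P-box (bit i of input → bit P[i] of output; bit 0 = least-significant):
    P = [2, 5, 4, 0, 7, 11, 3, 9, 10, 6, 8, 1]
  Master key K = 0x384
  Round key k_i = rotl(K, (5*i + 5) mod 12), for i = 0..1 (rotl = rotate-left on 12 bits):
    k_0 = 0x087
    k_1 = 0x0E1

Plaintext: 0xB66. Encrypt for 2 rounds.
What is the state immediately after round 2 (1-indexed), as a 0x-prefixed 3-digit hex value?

0x688

s_0 = plaintext = 0xB66
s_1 = Round(s_0, k_0) = 0xFA6
s_2 = Round(s_1, k_1) = 0x688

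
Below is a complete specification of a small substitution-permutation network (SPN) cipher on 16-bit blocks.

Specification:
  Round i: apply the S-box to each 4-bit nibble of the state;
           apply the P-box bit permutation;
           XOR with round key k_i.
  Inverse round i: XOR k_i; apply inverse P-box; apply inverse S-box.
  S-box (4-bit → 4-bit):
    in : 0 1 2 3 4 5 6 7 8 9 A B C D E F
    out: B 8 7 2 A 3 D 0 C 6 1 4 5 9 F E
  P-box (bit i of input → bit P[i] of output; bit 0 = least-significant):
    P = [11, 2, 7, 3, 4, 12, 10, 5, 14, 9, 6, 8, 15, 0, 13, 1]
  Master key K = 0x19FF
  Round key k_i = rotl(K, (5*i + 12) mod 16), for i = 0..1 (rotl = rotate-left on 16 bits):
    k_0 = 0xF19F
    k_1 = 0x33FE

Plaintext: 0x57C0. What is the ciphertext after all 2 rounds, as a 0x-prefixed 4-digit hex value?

s_0 = plaintext = 0x57C0
s_1 = Round(s_0, k_0) = 0x7D82
s_2 = Round(s_1, k_1) = 0x7E5A

0x7E5A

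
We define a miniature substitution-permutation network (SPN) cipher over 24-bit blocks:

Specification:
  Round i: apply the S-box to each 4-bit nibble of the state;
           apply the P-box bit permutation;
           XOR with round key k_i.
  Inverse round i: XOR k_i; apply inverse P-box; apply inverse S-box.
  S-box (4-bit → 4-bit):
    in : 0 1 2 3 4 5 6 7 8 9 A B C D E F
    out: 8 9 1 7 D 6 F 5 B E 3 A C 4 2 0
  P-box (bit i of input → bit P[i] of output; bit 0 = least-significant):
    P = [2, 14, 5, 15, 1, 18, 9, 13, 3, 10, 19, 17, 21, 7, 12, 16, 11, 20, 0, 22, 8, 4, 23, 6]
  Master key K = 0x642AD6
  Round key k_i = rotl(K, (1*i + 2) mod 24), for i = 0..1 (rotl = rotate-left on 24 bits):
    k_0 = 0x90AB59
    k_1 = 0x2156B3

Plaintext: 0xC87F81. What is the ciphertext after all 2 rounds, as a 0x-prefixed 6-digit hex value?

s_0 = plaintext = 0xC87F81
s_1 = Round(s_0, k_0) = 0x64131F
s_2 = Round(s_1, k_1) = 0xC87BE8

0xC87BE8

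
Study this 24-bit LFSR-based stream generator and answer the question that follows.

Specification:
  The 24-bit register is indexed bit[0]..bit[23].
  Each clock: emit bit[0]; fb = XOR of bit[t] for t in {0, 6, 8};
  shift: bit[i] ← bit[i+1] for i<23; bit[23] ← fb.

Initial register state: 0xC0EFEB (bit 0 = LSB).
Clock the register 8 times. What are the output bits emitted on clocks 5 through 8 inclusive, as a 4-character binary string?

reg_0 = 0xC0EFEB
clock 1: out=1, reg = 0xE077F5
clock 2: out=1, reg = 0xF03BFA
clock 3: out=0, reg = 0x781DFD
clock 4: out=1, reg = 0xBC0EFE
clock 5: out=0, reg = 0xDE077F
clock 6: out=1, reg = 0xEF03BF
clock 7: out=1, reg = 0x7781DF
clock 8: out=1, reg = 0xBBC0EF

0111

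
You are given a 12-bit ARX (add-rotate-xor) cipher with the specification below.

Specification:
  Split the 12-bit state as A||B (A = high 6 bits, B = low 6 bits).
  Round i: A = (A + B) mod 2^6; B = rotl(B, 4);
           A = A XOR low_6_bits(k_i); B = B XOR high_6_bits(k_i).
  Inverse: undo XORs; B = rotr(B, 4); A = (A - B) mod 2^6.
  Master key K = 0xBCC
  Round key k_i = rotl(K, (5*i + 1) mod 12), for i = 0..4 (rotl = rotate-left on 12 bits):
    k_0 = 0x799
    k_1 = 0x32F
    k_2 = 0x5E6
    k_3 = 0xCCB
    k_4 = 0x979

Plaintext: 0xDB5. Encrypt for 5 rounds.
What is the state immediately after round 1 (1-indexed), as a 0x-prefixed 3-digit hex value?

0xC83

s_0 = plaintext = 0xDB5
s_1 = Round(s_0, k_0) = 0xC83
s_2 = Round(s_1, k_1) = 0x6BC
s_3 = Round(s_2, k_2) = 0xC18
s_4 = Round(s_3, k_3) = 0x0F5
s_5 = Round(s_4, k_4) = 0x078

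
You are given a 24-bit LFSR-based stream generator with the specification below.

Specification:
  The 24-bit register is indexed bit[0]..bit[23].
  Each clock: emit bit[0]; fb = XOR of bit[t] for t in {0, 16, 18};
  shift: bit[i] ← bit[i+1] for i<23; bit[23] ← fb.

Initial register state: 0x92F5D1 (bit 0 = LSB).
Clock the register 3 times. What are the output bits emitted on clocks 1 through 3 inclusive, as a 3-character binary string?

100

reg_0 = 0x92F5D1
clock 1: out=1, reg = 0xC97AE8
clock 2: out=0, reg = 0xE4BD74
clock 3: out=0, reg = 0xF25EBA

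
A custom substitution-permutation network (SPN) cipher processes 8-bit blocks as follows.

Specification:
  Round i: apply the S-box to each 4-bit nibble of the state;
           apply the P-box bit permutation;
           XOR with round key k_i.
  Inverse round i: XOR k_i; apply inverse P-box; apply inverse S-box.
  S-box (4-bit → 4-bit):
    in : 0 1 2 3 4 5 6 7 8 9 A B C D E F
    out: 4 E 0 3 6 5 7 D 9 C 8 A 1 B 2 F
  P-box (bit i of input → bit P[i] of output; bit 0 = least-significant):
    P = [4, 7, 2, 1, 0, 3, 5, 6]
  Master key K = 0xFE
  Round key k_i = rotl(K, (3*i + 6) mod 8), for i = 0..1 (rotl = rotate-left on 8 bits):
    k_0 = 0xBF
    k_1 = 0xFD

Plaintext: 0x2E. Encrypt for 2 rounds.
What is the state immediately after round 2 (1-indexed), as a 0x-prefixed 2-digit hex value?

s_0 = plaintext = 0x2E
s_1 = Round(s_0, k_0) = 0x3F
s_2 = Round(s_1, k_1) = 0x62

0x62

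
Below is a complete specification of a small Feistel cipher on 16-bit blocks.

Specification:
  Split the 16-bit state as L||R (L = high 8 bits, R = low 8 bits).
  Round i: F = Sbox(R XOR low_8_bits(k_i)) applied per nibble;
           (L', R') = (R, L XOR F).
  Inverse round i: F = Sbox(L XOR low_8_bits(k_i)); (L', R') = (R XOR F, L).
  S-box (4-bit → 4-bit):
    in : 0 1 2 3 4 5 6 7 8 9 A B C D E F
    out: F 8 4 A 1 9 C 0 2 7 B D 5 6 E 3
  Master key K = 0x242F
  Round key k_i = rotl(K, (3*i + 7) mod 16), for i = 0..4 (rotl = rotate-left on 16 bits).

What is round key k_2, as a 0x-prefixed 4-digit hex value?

0xE485

K = 0x242F
k_0 = rotl(K, (3*0+7) mod 16) = rotl(K, 7) = 0x1792
k_1 = rotl(K, (3*1+7) mod 16) = rotl(K, 10) = 0xBC90
k_2 = rotl(K, (3*2+7) mod 16) = rotl(K, 13) = 0xE485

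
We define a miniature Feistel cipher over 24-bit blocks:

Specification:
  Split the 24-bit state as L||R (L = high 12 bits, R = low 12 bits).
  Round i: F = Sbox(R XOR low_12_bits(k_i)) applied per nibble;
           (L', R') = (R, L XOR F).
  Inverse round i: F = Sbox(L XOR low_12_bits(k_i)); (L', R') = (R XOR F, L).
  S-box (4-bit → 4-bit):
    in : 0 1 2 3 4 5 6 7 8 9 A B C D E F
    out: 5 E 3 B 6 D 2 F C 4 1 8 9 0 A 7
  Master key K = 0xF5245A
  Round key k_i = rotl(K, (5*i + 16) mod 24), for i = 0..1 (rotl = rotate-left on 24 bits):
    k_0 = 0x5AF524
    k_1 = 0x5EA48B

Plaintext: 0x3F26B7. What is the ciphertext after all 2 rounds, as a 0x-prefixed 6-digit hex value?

s_0 = plaintext = 0x3F26B7
s_1 = Round(s_0, k_0) = 0x6B78B9
s_2 = Round(s_1, k_1) = 0x8B9F04

0x8B9F04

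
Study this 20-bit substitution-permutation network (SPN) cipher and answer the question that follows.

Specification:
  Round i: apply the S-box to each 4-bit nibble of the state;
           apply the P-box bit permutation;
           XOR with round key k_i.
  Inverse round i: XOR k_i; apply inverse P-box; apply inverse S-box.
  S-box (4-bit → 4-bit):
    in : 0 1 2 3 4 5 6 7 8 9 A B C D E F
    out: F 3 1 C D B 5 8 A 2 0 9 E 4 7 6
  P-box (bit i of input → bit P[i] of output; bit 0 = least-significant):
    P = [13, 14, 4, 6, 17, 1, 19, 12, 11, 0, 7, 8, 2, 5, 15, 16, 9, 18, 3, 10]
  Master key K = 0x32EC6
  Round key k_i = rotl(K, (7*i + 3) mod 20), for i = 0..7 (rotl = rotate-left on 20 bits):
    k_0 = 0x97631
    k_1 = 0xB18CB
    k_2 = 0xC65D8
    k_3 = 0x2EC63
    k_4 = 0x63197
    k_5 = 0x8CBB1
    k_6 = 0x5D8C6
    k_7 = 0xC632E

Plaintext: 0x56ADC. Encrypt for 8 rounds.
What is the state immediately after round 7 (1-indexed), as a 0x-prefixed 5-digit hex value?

s_0 = plaintext = 0x56ADC
s_1 = Round(s_0, k_0) = 0x5B065
s_2 = Round(s_1, k_1) = 0x4770E
s_3 = Round(s_2, k_2) = 0x712C2
s_4 = Round(s_3, k_3) = 0xAD045
s_5 = Round(s_4, k_4) = 0xCC856
s_6 = Round(s_5, k_5) = 0xF7E8A
s_7 = Round(s_6, k_6) = 0x0C04D
s_8 = Round(s_7, k_7) = 0x3FC97

0x0C04D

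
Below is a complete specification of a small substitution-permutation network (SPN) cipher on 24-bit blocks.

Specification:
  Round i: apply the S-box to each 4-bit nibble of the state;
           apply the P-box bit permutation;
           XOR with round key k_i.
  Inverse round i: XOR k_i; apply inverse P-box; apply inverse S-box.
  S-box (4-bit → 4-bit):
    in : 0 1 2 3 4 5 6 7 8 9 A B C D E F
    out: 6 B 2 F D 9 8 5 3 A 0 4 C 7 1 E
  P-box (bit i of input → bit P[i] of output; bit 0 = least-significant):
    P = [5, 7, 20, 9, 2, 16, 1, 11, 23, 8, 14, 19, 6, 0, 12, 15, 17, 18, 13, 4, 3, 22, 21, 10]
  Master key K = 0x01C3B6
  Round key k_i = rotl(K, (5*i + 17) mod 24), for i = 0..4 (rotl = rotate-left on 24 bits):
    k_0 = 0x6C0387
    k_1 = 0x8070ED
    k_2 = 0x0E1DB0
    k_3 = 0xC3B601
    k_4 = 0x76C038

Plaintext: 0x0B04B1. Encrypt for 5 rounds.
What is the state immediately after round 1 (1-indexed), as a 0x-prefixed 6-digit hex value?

s_0 = plaintext = 0x0B04B1
s_1 = Round(s_0, k_0) = 0x847124
s_2 = Round(s_1, k_1) = 0x5B4395
s_3 = Round(s_2, k_2) = 0x87E2D8
s_4 = Round(s_3, k_3) = 0x8097EF
s_5 = Round(s_4, k_4) = 0xA222B5

0x847124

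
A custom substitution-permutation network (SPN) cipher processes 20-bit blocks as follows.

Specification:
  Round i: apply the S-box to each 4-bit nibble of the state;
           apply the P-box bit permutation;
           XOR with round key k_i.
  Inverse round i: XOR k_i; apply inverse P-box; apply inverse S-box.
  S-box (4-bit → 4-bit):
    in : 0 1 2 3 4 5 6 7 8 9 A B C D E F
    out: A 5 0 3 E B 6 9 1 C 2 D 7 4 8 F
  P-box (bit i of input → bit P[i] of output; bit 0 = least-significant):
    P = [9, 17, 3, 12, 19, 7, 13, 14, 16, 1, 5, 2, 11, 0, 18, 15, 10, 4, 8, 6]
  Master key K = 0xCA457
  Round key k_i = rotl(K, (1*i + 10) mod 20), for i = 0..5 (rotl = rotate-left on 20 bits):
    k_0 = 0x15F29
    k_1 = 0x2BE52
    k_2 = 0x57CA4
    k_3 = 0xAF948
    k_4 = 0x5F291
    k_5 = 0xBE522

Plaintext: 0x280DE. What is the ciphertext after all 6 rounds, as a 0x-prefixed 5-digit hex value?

0x70472

s_0 = plaintext = 0x280DE
s_1 = Round(s_0, k_0) = 0x1672F
s_2 = Round(s_1, k_1) = 0x5A95F
s_3 = Round(s_2, k_2) = 0xF2A59
s_4 = Round(s_3, k_3) = 0x2AC92
s_5 = Round(s_4, k_4) = 0x492B2
s_6 = Round(s_5, k_5) = 0x70472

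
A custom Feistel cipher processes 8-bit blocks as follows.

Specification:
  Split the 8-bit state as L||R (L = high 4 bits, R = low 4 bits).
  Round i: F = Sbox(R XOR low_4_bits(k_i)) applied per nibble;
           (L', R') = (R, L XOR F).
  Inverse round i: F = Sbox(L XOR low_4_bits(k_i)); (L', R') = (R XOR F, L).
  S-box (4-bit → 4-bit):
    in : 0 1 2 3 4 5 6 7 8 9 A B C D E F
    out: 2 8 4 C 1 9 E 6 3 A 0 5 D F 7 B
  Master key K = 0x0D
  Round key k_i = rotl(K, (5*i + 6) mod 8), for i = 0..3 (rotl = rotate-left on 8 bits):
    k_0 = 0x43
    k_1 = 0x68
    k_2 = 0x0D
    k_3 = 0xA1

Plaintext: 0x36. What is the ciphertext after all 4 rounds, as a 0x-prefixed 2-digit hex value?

s_0 = plaintext = 0x36
s_1 = Round(s_0, k_0) = 0x6A
s_2 = Round(s_1, k_1) = 0xA2
s_3 = Round(s_2, k_2) = 0x21
s_4 = Round(s_3, k_3) = 0x10

0x10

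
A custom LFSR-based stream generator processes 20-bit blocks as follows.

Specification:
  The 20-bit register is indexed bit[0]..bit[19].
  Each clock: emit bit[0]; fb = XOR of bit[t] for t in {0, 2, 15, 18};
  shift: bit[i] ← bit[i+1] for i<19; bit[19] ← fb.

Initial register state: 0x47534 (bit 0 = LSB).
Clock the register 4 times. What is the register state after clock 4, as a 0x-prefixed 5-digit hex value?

0x04753

reg_0 = 0x47534
clock 1: out=0, reg = 0x23A9A
clock 2: out=0, reg = 0x11D4D
clock 3: out=1, reg = 0x08EA6
clock 4: out=0, reg = 0x04753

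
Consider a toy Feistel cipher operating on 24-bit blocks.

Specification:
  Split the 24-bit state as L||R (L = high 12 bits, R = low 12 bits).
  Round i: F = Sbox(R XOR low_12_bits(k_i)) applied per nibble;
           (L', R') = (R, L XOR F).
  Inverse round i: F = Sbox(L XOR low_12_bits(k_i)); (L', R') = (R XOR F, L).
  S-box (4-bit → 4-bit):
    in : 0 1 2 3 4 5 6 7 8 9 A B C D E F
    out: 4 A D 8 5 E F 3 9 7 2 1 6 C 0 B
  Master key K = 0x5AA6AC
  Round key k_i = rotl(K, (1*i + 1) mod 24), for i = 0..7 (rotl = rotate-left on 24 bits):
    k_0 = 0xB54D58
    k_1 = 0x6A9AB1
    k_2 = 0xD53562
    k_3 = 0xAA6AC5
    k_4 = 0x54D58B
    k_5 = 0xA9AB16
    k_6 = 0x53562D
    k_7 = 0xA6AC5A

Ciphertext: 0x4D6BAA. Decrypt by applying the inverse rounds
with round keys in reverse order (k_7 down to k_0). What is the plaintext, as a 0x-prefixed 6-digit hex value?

s_0 = ciphertext = 0x4D6BAA
s_1 = InvRound(s_0, k_7) = 0x23C4D6
s_2 = InvRound(s_1, k_6) = 0x17C23C
s_3 = InvRound(s_2, k_5) = 0x0CE17C
s_4 = InvRound(s_3, k_4) = 0xF220CE
s_5 = InvRound(s_4, k_3) = 0xECDF22
s_6 = InvRound(s_5, k_2) = 0xE09ECD
s_7 = InvRound(s_6, k_1) = 0xBD4E09
s_8 = InvRound(s_7, k_0) = 0x19FBD4

0x19FBD4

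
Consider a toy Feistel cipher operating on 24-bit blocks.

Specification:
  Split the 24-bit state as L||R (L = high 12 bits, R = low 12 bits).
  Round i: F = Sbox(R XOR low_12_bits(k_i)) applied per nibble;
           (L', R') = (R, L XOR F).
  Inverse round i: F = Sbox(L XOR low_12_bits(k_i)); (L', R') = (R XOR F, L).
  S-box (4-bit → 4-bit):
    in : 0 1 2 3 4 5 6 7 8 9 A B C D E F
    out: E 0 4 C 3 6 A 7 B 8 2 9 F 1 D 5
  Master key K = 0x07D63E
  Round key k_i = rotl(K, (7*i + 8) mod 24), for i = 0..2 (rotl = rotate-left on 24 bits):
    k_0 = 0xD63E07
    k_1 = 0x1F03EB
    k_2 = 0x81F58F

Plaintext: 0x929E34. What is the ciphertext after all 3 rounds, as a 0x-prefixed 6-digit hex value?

0xDD9C8F

s_0 = plaintext = 0x929E34
s_1 = Round(s_0, k_0) = 0xE347E5
s_2 = Round(s_1, k_1) = 0x7E5DD9
s_3 = Round(s_2, k_2) = 0xDD9C8F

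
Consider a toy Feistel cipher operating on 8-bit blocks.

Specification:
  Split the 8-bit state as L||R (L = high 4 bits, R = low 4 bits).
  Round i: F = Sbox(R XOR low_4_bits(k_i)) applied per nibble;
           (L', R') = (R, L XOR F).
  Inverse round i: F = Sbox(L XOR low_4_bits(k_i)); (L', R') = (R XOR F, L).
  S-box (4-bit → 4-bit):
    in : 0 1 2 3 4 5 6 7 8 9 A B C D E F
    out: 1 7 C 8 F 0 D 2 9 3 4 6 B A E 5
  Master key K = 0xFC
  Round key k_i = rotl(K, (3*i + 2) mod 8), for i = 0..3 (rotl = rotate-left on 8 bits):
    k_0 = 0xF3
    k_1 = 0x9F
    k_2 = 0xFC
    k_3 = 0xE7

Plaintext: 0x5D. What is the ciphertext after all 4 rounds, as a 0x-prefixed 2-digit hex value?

s_0 = plaintext = 0x5D
s_1 = Round(s_0, k_0) = 0xDB
s_2 = Round(s_1, k_1) = 0xB2
s_3 = Round(s_2, k_2) = 0x25
s_4 = Round(s_3, k_3) = 0x5E

0x5E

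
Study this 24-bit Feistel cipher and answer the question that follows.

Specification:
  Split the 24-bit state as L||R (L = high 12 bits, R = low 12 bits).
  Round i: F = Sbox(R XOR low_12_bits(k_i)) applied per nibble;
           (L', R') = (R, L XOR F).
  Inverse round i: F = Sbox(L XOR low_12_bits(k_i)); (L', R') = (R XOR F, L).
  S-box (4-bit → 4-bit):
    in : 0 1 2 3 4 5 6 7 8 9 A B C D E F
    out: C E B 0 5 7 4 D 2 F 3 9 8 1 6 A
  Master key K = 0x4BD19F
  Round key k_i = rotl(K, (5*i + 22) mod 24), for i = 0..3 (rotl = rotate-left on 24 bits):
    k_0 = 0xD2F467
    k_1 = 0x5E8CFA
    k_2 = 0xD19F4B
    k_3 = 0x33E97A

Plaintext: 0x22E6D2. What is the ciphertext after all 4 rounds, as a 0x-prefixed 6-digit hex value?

s_0 = plaintext = 0x22E6D2
s_1 = Round(s_0, k_0) = 0x6D29B9
s_2 = Round(s_1, k_1) = 0x9B9182
s_3 = Round(s_2, k_2) = 0x182F36
s_4 = Round(s_3, k_3) = 0xF365DA

0xF365DA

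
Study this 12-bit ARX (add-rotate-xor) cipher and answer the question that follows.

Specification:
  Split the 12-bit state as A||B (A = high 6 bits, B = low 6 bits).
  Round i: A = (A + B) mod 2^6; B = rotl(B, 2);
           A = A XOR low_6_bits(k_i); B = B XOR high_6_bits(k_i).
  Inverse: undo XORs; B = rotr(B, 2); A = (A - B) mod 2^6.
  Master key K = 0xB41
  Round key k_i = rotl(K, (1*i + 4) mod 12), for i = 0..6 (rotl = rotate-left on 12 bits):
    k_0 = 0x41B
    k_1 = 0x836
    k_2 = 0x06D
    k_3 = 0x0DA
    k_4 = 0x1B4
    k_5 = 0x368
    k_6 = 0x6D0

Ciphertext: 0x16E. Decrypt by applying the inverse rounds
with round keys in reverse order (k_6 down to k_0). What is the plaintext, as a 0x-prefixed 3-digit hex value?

0x33F

s_0 = ciphertext = 0x16E
s_1 = InvRound(s_0, k_6) = 0xE1D
s_2 = InvRound(s_1, k_5) = 0x304
s_3 = InvRound(s_2, k_4) = 0x620
s_4 = InvRound(s_3, k_3) = 0x2B8
s_5 = InvRound(s_4, k_2) = 0x25E
s_6 = InvRound(s_5, k_1) = 0x42F
s_7 = InvRound(s_6, k_0) = 0x33F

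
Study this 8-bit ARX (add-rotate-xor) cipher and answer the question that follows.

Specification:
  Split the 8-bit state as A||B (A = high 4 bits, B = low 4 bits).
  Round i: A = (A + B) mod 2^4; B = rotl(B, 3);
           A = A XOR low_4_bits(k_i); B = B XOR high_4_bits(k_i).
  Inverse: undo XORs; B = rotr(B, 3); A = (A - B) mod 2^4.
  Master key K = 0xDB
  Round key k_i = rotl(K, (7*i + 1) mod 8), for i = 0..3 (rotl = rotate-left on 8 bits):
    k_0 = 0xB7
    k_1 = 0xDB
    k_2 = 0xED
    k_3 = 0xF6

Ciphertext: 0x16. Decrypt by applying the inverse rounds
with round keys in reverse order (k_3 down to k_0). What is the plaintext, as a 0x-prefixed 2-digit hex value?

s_0 = ciphertext = 0x16
s_1 = InvRound(s_0, k_3) = 0x43
s_2 = InvRound(s_1, k_2) = 0xEB
s_3 = InvRound(s_2, k_1) = 0x9C
s_4 = InvRound(s_3, k_0) = 0x0E

0x0E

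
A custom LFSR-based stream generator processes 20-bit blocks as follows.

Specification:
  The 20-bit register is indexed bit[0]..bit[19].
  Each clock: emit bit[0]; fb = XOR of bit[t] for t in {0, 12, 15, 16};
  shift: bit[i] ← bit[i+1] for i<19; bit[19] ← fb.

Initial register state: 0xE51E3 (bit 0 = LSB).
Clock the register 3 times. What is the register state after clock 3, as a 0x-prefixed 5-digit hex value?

0x9CA3C

reg_0 = 0xE51E3
clock 1: out=1, reg = 0x728F1
clock 2: out=1, reg = 0x39478
clock 3: out=0, reg = 0x9CA3C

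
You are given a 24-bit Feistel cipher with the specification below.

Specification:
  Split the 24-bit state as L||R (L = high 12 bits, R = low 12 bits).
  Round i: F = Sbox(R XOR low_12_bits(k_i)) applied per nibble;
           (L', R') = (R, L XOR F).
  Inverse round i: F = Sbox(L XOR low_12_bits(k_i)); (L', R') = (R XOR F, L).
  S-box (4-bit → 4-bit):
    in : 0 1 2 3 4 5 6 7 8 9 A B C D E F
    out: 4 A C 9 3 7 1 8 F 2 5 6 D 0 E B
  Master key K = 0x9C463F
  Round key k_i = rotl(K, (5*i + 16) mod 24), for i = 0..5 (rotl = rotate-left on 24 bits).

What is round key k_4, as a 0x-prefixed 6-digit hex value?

K = 0x9C463F
k_0 = rotl(K, (5*0+16) mod 24) = rotl(K, 16) = 0x3F9C46
k_1 = rotl(K, (5*1+16) mod 24) = rotl(K, 21) = 0xF388C7
k_2 = rotl(K, (5*2+16) mod 24) = rotl(K, 2) = 0x7118FE
k_3 = rotl(K, (5*3+16) mod 24) = rotl(K, 7) = 0x231FCE
k_4 = rotl(K, (5*4+16) mod 24) = rotl(K, 12) = 0x63F9C4

0x63F9C4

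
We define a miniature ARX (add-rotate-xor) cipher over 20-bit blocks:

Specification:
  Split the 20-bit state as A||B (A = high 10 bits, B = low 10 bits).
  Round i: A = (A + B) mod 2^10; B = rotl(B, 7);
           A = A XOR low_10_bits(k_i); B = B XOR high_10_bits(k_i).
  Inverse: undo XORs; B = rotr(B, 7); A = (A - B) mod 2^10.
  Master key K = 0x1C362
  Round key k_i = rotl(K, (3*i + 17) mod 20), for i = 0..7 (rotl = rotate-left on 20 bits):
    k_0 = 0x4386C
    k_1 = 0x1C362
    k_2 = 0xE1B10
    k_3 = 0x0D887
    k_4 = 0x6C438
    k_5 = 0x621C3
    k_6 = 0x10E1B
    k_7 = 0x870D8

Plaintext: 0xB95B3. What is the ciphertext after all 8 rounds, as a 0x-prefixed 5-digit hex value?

0xDFB3D

s_0 = plaintext = 0xB95B3
s_1 = Round(s_0, k_0) = 0x3D0B8
s_2 = Round(s_1, k_1) = 0xB3867
s_3 = Round(s_2, k_2) = 0x0940A
s_4 = Round(s_3, k_3) = 0x2A137
s_5 = Round(s_4, k_4) = 0x79E17
s_6 = Round(s_5, k_5) = 0x8F64A
s_7 = Round(s_6, k_6) = 0xA710A
s_8 = Round(s_7, k_7) = 0xDFB3D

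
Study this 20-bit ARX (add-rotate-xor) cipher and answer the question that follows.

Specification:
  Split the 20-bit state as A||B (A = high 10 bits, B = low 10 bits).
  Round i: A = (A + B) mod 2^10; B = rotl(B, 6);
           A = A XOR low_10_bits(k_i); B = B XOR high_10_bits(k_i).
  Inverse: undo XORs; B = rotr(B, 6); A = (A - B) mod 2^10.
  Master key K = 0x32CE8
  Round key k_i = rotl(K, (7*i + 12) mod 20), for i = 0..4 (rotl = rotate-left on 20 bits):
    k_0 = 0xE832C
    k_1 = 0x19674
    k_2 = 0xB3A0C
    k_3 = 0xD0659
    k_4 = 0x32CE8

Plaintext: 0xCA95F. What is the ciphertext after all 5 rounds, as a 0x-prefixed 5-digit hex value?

s_0 = plaintext = 0xCA95F
s_1 = Round(s_0, k_0) = 0xE9475
s_2 = Round(s_1, k_1) = 0x9B922
s_3 = Round(s_2, k_2) = 0x6725C
s_4 = Round(s_3, k_3) = 0x68464
s_5 = Round(s_4, k_4) = 0xBB5CD

0xBB5CD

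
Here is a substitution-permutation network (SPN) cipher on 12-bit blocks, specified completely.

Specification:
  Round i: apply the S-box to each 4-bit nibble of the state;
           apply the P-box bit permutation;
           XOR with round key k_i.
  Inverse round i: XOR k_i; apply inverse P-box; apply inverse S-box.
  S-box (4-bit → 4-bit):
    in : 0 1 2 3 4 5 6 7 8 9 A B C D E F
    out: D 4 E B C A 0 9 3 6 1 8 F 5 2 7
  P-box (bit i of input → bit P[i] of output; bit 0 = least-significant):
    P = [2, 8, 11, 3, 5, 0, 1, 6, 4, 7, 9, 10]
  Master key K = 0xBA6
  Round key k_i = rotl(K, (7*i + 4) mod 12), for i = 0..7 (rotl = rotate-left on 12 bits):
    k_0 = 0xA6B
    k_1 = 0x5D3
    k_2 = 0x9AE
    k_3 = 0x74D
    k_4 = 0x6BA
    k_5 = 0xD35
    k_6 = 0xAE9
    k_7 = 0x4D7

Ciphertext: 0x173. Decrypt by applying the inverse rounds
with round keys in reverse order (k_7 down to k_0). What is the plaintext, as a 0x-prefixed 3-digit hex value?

s_0 = ciphertext = 0x173
s_1 = InvRound(s_0, k_7) = 0x5A8
s_2 = InvRound(s_1, k_6) = 0x459
s_3 = InvRound(s_2, k_5) = 0x67C
s_4 = InvRound(s_3, k_4) = 0xE4A
s_5 = InvRound(s_4, k_3) = 0x69F
s_6 = InvRound(s_5, k_2) = 0x089
s_7 = InvRound(s_6, k_1) = 0x745
s_8 = InvRound(s_7, k_0) = 0xBDC

0xBDC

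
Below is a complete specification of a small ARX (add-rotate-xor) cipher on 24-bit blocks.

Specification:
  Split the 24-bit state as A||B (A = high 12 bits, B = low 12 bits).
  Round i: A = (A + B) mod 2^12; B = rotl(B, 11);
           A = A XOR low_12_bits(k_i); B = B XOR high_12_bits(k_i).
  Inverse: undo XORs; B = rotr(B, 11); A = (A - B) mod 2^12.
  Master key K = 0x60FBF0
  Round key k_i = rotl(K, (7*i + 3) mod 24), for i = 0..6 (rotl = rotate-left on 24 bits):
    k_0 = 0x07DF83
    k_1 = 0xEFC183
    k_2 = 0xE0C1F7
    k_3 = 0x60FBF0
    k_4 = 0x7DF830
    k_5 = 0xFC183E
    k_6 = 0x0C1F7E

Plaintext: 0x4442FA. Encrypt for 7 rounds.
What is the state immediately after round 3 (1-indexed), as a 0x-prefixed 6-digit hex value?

0x74D932

s_0 = plaintext = 0x4442FA
s_1 = Round(s_0, k_0) = 0x8BD100
s_2 = Round(s_1, k_1) = 0x83EE7C
s_3 = Round(s_2, k_2) = 0x74D932
s_4 = Round(s_3, k_3) = 0xB8F296
s_5 = Round(s_4, k_4) = 0x615694
s_6 = Round(s_5, k_5) = 0x497C8B
s_7 = Round(s_6, k_6) = 0xE5CE84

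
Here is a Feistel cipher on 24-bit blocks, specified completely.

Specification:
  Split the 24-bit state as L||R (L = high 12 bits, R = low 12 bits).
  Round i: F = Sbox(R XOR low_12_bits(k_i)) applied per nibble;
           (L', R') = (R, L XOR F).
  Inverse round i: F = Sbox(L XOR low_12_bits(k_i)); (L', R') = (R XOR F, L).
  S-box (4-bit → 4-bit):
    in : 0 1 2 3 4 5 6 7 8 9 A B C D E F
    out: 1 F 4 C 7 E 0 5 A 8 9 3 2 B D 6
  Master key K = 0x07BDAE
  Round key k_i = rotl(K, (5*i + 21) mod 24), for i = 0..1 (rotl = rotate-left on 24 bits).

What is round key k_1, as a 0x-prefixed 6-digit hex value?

K = 0x07BDAE
k_0 = rotl(K, (5*0+21) mod 24) = rotl(K, 21) = 0xC0F7B5
k_1 = rotl(K, (5*1+21) mod 24) = rotl(K, 2) = 0x1EF6B8

0x1EF6B8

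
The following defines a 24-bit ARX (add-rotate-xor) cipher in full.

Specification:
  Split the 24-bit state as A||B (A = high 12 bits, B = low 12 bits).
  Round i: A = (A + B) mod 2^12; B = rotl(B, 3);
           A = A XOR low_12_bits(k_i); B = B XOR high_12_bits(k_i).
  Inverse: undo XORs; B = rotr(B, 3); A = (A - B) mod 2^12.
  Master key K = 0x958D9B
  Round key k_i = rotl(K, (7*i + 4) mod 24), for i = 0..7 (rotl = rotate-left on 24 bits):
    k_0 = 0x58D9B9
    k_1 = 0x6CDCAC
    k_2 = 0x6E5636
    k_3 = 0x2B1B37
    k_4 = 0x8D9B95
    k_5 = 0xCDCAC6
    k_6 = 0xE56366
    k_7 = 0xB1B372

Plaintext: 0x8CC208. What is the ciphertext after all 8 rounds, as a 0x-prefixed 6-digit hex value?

0x9123FC

s_0 = plaintext = 0x8CC208
s_1 = Round(s_0, k_0) = 0x36D5CC
s_2 = Round(s_1, k_1) = 0x5958AF
s_3 = Round(s_2, k_2) = 0x872399
s_4 = Round(s_3, k_3) = 0x73CE78
s_5 = Round(s_4, k_4) = 0xE21B1E
s_6 = Round(s_5, k_5) = 0x3F9429
s_7 = Round(s_6, k_6) = 0xB44F1C
s_8 = Round(s_7, k_7) = 0x9123FC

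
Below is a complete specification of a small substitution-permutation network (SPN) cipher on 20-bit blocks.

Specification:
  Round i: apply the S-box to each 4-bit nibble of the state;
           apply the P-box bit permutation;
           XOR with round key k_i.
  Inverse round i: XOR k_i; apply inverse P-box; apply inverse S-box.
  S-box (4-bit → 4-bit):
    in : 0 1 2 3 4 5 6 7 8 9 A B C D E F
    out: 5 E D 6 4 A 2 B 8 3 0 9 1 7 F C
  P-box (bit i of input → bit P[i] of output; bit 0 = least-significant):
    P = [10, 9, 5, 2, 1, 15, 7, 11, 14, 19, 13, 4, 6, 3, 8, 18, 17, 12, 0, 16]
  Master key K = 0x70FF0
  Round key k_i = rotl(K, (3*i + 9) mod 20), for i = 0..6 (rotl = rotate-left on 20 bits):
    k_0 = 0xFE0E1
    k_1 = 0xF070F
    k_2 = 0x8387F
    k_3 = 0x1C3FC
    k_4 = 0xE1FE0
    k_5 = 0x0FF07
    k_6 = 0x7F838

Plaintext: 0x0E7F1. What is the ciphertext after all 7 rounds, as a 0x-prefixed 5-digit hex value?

s_0 = plaintext = 0x0E7F1
s_1 = Round(s_0, k_0) = 0x1AB1C
s_2 = Round(s_1, k_1) = 0xEDB9E
s_3 = Round(s_2, k_2) = 0xBEF00
s_4 = Round(s_3, k_3) = 0x6E606
s_5 = Round(s_4, k_4) = 0x20C2A
s_6 = Round(s_5, k_5) = 0x3B6C4
s_7 = Round(s_6, k_6) = 0xBE85B

0xBE85B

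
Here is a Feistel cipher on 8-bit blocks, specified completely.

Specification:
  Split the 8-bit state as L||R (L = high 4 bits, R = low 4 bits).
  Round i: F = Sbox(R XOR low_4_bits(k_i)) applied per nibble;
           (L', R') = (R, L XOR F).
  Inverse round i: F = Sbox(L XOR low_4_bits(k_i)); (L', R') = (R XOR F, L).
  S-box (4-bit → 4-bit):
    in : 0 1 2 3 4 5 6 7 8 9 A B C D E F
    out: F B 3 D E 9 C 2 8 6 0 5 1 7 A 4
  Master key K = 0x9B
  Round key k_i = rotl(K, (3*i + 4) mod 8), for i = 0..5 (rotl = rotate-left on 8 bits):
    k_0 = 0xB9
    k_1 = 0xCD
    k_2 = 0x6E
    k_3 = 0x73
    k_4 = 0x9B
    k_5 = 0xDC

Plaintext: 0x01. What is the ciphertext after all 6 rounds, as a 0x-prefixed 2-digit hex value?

0xF7

s_0 = plaintext = 0x01
s_1 = Round(s_0, k_0) = 0x18
s_2 = Round(s_1, k_1) = 0x88
s_3 = Round(s_2, k_2) = 0x84
s_4 = Round(s_3, k_3) = 0x4A
s_5 = Round(s_4, k_4) = 0xAF
s_6 = Round(s_5, k_5) = 0xF7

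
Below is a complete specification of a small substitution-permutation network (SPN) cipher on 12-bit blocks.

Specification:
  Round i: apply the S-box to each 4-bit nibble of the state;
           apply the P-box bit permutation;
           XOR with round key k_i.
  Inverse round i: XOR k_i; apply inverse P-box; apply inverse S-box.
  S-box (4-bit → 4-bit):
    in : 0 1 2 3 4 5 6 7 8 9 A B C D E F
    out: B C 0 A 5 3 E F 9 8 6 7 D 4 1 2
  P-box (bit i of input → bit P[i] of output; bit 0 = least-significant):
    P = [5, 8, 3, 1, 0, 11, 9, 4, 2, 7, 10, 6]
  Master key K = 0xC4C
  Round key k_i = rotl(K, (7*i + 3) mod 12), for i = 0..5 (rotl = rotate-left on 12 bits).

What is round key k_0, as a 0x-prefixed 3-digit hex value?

0x266

K = 0xC4C
k_0 = rotl(K, (7*0+3) mod 12) = rotl(K, 3) = 0x266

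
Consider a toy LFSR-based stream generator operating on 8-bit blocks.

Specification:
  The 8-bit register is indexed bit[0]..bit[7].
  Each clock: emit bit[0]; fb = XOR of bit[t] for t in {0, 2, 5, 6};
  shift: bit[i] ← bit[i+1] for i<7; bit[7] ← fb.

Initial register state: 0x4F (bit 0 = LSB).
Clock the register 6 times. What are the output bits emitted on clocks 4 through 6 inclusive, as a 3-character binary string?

100

reg_0 = 0x4F
clock 1: out=1, reg = 0xA7
clock 2: out=1, reg = 0xD3
clock 3: out=1, reg = 0x69
clock 4: out=1, reg = 0xB4
clock 5: out=0, reg = 0x5A
clock 6: out=0, reg = 0xAD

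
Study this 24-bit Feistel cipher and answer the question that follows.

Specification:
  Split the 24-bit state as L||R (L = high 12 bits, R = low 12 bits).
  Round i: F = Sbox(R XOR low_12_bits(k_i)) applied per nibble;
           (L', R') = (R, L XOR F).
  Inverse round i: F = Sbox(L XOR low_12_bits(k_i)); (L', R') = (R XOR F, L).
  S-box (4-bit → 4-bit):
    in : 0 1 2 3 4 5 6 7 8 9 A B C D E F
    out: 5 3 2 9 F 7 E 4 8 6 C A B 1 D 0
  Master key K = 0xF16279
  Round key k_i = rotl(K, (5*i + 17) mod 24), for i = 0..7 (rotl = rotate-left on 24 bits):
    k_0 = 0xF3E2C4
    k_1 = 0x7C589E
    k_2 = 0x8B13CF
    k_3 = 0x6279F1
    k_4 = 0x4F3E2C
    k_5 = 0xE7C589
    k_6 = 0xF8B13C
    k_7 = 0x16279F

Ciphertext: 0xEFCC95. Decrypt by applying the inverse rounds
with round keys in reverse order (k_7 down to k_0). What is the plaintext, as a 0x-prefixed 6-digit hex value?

0x4A5654

s_0 = ciphertext = 0xEFCC95
s_1 = InvRound(s_0, k_7) = 0xA7CEFC
s_2 = InvRound(s_1, k_6) = 0x409A7C
s_3 = InvRound(s_2, k_5) = 0x9F9409
s_4 = InvRound(s_3, k_4) = 0x01E9F9
s_5 = InvRound(s_4, k_3) = 0xF2901E
s_6 = InvRound(s_5, k_2) = 0xBC0F29
s_7 = InvRound(s_6, k_1) = 0x654BC0
s_8 = InvRound(s_7, k_0) = 0x4A5654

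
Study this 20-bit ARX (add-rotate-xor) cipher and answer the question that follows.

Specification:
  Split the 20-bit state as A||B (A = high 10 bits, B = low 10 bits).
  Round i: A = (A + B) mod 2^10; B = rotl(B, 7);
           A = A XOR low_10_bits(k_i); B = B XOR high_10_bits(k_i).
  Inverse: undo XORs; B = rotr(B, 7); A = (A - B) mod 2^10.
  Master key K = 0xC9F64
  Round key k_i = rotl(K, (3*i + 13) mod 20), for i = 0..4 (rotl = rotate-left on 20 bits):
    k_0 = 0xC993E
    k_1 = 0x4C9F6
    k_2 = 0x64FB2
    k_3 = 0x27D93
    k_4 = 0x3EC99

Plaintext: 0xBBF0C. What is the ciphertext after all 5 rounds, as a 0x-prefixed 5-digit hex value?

s_0 = plaintext = 0xBBF0C
s_1 = Round(s_0, k_0) = 0x31547
s_2 = Round(s_1, k_1) = 0xFEA9A
s_3 = Round(s_2, k_2) = 0x498C0
s_4 = Round(s_3, k_3) = 0x1D487
s_5 = Round(s_4, k_4) = 0x1976B

0x1976B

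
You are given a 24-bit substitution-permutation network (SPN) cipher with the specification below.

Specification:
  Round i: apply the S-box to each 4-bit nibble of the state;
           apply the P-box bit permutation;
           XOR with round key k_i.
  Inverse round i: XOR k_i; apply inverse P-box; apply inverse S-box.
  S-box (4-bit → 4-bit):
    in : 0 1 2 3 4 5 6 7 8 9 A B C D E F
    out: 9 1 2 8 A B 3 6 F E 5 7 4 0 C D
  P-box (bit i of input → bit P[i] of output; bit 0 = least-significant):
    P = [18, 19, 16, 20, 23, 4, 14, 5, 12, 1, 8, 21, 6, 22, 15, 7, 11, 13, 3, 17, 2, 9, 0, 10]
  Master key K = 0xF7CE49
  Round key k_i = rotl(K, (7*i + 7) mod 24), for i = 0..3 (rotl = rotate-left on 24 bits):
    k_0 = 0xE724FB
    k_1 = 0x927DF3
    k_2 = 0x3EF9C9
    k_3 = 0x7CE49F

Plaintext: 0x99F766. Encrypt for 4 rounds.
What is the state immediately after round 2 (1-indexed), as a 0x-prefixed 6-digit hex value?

s_0 = plaintext = 0x99F766
s_1 = Round(s_0, k_0) = 0x698320
s_2 = Round(s_1, k_1) = 0xE4DF2F
s_3 = Round(s_2, k_2) = 0x09CCD8
s_4 = Round(s_3, k_3) = 0x634193

0xE4DF2F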